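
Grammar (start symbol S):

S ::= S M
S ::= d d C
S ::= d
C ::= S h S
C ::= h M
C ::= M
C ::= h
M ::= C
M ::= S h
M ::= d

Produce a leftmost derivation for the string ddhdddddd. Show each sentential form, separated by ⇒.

S ⇒ SM   [S ::= S M]
SM ⇒ SMM   [S ::= S M]
SMM ⇒ SMMM   [S ::= S M]
SMMM ⇒ SMMMM   [S ::= S M]
SMMMM ⇒ SMMMMM   [S ::= S M]
SMMMMM ⇒ SMMMMMM   [S ::= S M]
SMMMMMM ⇒ ddCMMMMMM   [S ::= d d C]
ddCMMMMMM ⇒ ddhMMMMMM   [C ::= h]
ddhMMMMMM ⇒ ddhdMMMMM   [M ::= d]
ddhdMMMMM ⇒ ddhddMMMM   [M ::= d]
ddhddMMMM ⇒ ddhdddMMM   [M ::= d]
ddhdddMMM ⇒ ddhddddMM   [M ::= d]
ddhddddMM ⇒ ddhdddddM   [M ::= d]
ddhdddddM ⇒ ddhdddddd   [M ::= d]

S⇒SM⇒SMM⇒SMMM⇒SMMMM⇒SMMMMM⇒SMMMMMM⇒ddCMMMMMM⇒ddhMMMMMM⇒ddhdMMMMM⇒ddhddMMMM⇒ddhdddMMM⇒ddhddddMM⇒ddhdddddM⇒ddhdddddd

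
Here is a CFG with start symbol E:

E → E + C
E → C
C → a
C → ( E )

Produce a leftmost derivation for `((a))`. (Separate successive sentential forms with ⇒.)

E⇒C⇒(E)⇒(C)⇒((E))⇒((C))⇒((a))

E ⇒ C   [E → C]
C ⇒ (E)   [C → ( E )]
(E) ⇒ (C)   [E → C]
(C) ⇒ ((E))   [C → ( E )]
((E)) ⇒ ((C))   [E → C]
((C)) ⇒ ((a))   [C → a]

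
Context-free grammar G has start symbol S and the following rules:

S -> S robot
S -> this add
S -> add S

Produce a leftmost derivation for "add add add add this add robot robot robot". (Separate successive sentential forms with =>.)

S => add S   [S -> add S]
add S => add S robot   [S -> S robot]
add S robot => add add S robot   [S -> add S]
add add S robot => add add S robot robot   [S -> S robot]
add add S robot robot => add add S robot robot robot   [S -> S robot]
add add S robot robot robot => add add add S robot robot robot   [S -> add S]
add add add S robot robot robot => add add add add S robot robot robot   [S -> add S]
add add add add S robot robot robot => add add add add this add robot robot robot   [S -> this add]

S => add S => add S robot => add add S robot => add add S robot robot => add add S robot robot robot => add add add S robot robot robot => add add add add S robot robot robot => add add add add this add robot robot robot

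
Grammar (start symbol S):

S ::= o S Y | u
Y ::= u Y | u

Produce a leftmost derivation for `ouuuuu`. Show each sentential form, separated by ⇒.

S ⇒ oSY ⇒ ouY ⇒ ouuY ⇒ ouuuY ⇒ ouuuuY ⇒ ouuuuu

S ⇒ oSY   [S ::= o S Y]
oSY ⇒ ouY   [S ::= u]
ouY ⇒ ouuY   [Y ::= u Y]
ouuY ⇒ ouuuY   [Y ::= u Y]
ouuuY ⇒ ouuuuY   [Y ::= u Y]
ouuuuY ⇒ ouuuuu   [Y ::= u]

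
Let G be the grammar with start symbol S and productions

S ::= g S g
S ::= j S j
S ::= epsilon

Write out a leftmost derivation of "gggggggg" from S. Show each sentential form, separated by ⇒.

S ⇒ gSg   [S ::= g S g]
gSg ⇒ ggSgg   [S ::= g S g]
ggSgg ⇒ gggSggg   [S ::= g S g]
gggSggg ⇒ ggggSgggg   [S ::= g S g]
ggggSgggg ⇒ gggggggg   [S ::= epsilon]

S ⇒ gSg ⇒ ggSgg ⇒ gggSggg ⇒ ggggSgggg ⇒ gggggggg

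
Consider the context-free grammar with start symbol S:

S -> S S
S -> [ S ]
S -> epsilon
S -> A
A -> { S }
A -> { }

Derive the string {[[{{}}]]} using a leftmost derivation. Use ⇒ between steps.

S ⇒ A   [S -> A]
A ⇒ {S}   [A -> { S }]
{S} ⇒ {[S]}   [S -> [ S ]]
{[S]} ⇒ {[[S]]}   [S -> [ S ]]
{[[S]]} ⇒ {[[A]]}   [S -> A]
{[[A]]} ⇒ {[[{S}]]}   [A -> { S }]
{[[{S}]]} ⇒ {[[{A}]]}   [S -> A]
{[[{A}]]} ⇒ {[[{{}}]]}   [A -> { }]

S ⇒ A ⇒ {S} ⇒ {[S]} ⇒ {[[S]]} ⇒ {[[A]]} ⇒ {[[{S}]]} ⇒ {[[{A}]]} ⇒ {[[{{}}]]}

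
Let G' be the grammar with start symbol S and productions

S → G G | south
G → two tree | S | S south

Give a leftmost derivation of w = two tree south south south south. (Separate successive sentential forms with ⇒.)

S ⇒ G G ⇒ S G ⇒ G G G ⇒ S south G G ⇒ G G south G G ⇒ two tree G south G G ⇒ two tree S south G G ⇒ two tree south south G G ⇒ two tree south south S G ⇒ two tree south south south G ⇒ two tree south south south S ⇒ two tree south south south south

S ⇒ G G   [S → G G]
G G ⇒ S G   [G → S]
S G ⇒ G G G   [S → G G]
G G G ⇒ S south G G   [G → S south]
S south G G ⇒ G G south G G   [S → G G]
G G south G G ⇒ two tree G south G G   [G → two tree]
two tree G south G G ⇒ two tree S south G G   [G → S]
two tree S south G G ⇒ two tree south south G G   [S → south]
two tree south south G G ⇒ two tree south south S G   [G → S]
two tree south south S G ⇒ two tree south south south G   [S → south]
two tree south south south G ⇒ two tree south south south S   [G → S]
two tree south south south S ⇒ two tree south south south south   [S → south]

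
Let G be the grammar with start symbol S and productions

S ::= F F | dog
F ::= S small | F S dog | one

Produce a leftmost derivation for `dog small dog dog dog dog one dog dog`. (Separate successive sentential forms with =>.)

S => F F   [S ::= F F]
F F => F S dog F   [F ::= F S dog]
F S dog F => F S dog S dog F   [F ::= F S dog]
F S dog S dog F => S small S dog S dog F   [F ::= S small]
S small S dog S dog F => dog small S dog S dog F   [S ::= dog]
dog small S dog S dog F => dog small dog dog S dog F   [S ::= dog]
dog small dog dog S dog F => dog small dog dog dog dog F   [S ::= dog]
dog small dog dog dog dog F => dog small dog dog dog dog F S dog   [F ::= F S dog]
dog small dog dog dog dog F S dog => dog small dog dog dog dog one S dog   [F ::= one]
dog small dog dog dog dog one S dog => dog small dog dog dog dog one dog dog   [S ::= dog]

S => F F => F S dog F => F S dog S dog F => S small S dog S dog F => dog small S dog S dog F => dog small dog dog S dog F => dog small dog dog dog dog F => dog small dog dog dog dog F S dog => dog small dog dog dog dog one S dog => dog small dog dog dog dog one dog dog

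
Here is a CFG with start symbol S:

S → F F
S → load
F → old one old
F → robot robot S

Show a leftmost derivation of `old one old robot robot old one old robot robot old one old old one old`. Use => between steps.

S => F F => old one old F => old one old robot robot S => old one old robot robot F F => old one old robot robot old one old F => old one old robot robot old one old robot robot S => old one old robot robot old one old robot robot F F => old one old robot robot old one old robot robot old one old F => old one old robot robot old one old robot robot old one old old one old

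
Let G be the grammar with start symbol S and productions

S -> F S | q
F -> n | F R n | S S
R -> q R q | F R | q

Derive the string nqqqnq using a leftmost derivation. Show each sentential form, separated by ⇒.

S ⇒ FS ⇒ FRnS ⇒ SSRnS ⇒ FSSRnS ⇒ nSSRnS ⇒ nqSRnS ⇒ nqqRnS ⇒ nqqqnS ⇒ nqqqnq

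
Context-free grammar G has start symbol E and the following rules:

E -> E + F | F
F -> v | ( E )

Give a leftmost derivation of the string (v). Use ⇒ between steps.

E ⇒ F ⇒ (E) ⇒ (F) ⇒ (v)

E ⇒ F   [E -> F]
F ⇒ (E)   [F -> ( E )]
(E) ⇒ (F)   [E -> F]
(F) ⇒ (v)   [F -> v]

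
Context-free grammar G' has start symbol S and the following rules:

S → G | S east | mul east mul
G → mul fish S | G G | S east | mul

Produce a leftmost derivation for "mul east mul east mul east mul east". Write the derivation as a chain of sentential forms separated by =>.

S => G => G G => S east G => mul east mul east G => mul east mul east S east => mul east mul east mul east mul east

S => G   [S → G]
G => G G   [G → G G]
G G => S east G   [G → S east]
S east G => mul east mul east G   [S → mul east mul]
mul east mul east G => mul east mul east S east   [G → S east]
mul east mul east S east => mul east mul east mul east mul east   [S → mul east mul]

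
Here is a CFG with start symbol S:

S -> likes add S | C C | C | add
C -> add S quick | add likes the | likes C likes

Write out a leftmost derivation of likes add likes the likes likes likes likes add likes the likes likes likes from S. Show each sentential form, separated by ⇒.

S ⇒ C C ⇒ likes C likes C ⇒ likes add likes the likes C ⇒ likes add likes the likes likes C likes ⇒ likes add likes the likes likes likes C likes likes ⇒ likes add likes the likes likes likes likes C likes likes likes ⇒ likes add likes the likes likes likes likes add likes the likes likes likes

S ⇒ C C   [S -> C C]
C C ⇒ likes C likes C   [C -> likes C likes]
likes C likes C ⇒ likes add likes the likes C   [C -> add likes the]
likes add likes the likes C ⇒ likes add likes the likes likes C likes   [C -> likes C likes]
likes add likes the likes likes C likes ⇒ likes add likes the likes likes likes C likes likes   [C -> likes C likes]
likes add likes the likes likes likes C likes likes ⇒ likes add likes the likes likes likes likes C likes likes likes   [C -> likes C likes]
likes add likes the likes likes likes likes C likes likes likes ⇒ likes add likes the likes likes likes likes add likes the likes likes likes   [C -> add likes the]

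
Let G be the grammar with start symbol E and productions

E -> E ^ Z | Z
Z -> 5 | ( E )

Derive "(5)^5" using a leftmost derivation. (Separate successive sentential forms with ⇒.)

E ⇒ E^Z   [E -> E ^ Z]
E^Z ⇒ Z^Z   [E -> Z]
Z^Z ⇒ (E)^Z   [Z -> ( E )]
(E)^Z ⇒ (Z)^Z   [E -> Z]
(Z)^Z ⇒ (5)^Z   [Z -> 5]
(5)^Z ⇒ (5)^5   [Z -> 5]

E ⇒ E^Z ⇒ Z^Z ⇒ (E)^Z ⇒ (Z)^Z ⇒ (5)^Z ⇒ (5)^5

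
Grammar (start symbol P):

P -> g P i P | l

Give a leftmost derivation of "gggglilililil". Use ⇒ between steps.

P ⇒ gPiP ⇒ ggPiPiP ⇒ gggPiPiPiP ⇒ ggggPiPiPiPiP ⇒ ggggliPiPiPiP ⇒ ggggliliPiPiP ⇒ gggglililiPiP ⇒ gggglilililiP ⇒ gggglilililil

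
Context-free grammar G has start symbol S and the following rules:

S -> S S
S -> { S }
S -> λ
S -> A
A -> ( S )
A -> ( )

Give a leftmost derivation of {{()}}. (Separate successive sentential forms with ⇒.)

S ⇒ SS ⇒ {S}S ⇒ {{S}}S ⇒ {{A}}S ⇒ {{()}}S ⇒ {{()}}

S ⇒ SS   [S -> S S]
SS ⇒ {S}S   [S -> { S }]
{S}S ⇒ {{S}}S   [S -> { S }]
{{S}}S ⇒ {{A}}S   [S -> A]
{{A}}S ⇒ {{()}}S   [A -> ( )]
{{()}}S ⇒ {{()}}   [S -> λ]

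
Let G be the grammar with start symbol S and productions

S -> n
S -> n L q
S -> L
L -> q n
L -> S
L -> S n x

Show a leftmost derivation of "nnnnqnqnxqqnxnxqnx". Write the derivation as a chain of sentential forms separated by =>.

S=>L=>Snx=>nLqnx=>nSnxqnx=>nLnxqnx=>nSnxnxqnx=>nnLqnxnxqnx=>nnSqnxnxqnx=>nnnLqqnxnxqnx=>nnnSnxqqnxnxqnx=>nnnnLqnxqqnxnxqnx=>nnnnqnqnxqqnxnxqnx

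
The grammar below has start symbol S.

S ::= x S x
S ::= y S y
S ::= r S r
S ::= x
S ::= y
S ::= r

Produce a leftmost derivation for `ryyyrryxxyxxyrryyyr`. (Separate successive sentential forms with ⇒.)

S ⇒ rSr   [S ::= r S r]
rSr ⇒ rySyr   [S ::= y S y]
rySyr ⇒ ryySyyr   [S ::= y S y]
ryySyyr ⇒ ryyySyyyr   [S ::= y S y]
ryyySyyyr ⇒ ryyyrSryyyr   [S ::= r S r]
ryyyrSryyyr ⇒ ryyyrrSrryyyr   [S ::= r S r]
ryyyrrSrryyyr ⇒ ryyyrrySyrryyyr   [S ::= y S y]
ryyyrrySyrryyyr ⇒ ryyyrryxSxyrryyyr   [S ::= x S x]
ryyyrryxSxyrryyyr ⇒ ryyyrryxxSxxyrryyyr   [S ::= x S x]
ryyyrryxxSxxyrryyyr ⇒ ryyyrryxxyxxyrryyyr   [S ::= y]

S ⇒ rSr ⇒ rySyr ⇒ ryySyyr ⇒ ryyySyyyr ⇒ ryyyrSryyyr ⇒ ryyyrrSrryyyr ⇒ ryyyrrySyrryyyr ⇒ ryyyrryxSxyrryyyr ⇒ ryyyrryxxSxxyrryyyr ⇒ ryyyrryxxyxxyrryyyr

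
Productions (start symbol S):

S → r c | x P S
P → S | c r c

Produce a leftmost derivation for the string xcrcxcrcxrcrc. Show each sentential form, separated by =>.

S => xPS => xcrcS => xcrcxPS => xcrcxcrcS => xcrcxcrcxPS => xcrcxcrcxSS => xcrcxcrcxrcS => xcrcxcrcxrcrc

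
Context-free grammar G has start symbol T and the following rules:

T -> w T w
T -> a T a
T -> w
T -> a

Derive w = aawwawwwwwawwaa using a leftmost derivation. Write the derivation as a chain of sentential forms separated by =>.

T=>aTa=>aaTaa=>aawTwaa=>aawwTwwaa=>aawwaTawwaa=>aawwawTwawwaa=>aawwawwTwwawwaa=>aawwawwwwwawwaa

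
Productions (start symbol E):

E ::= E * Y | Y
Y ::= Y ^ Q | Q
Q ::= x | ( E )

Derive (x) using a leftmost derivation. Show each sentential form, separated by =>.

E => Y   [E ::= Y]
Y => Q   [Y ::= Q]
Q => (E)   [Q ::= ( E )]
(E) => (Y)   [E ::= Y]
(Y) => (Q)   [Y ::= Q]
(Q) => (x)   [Q ::= x]

E => Y => Q => (E) => (Y) => (Q) => (x)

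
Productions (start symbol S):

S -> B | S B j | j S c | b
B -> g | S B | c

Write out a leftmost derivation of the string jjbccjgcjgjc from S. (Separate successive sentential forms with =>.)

S => jSc => jSBjc => jSBjBjc => jBBjBjc => jSBBjBjc => jSBjBBjBjc => jjScBjBBjBjc => jjbcBjBBjBjc => jjbccjBBjBjc => jjbccjgBjBjc => jjbccjgcjBjc => jjbccjgcjgjc

S => jSc   [S -> j S c]
jSc => jSBjc   [S -> S B j]
jSBjc => jSBjBjc   [S -> S B j]
jSBjBjc => jBBjBjc   [S -> B]
jBBjBjc => jSBBjBjc   [B -> S B]
jSBBjBjc => jSBjBBjBjc   [S -> S B j]
jSBjBBjBjc => jjScBjBBjBjc   [S -> j S c]
jjScBjBBjBjc => jjbcBjBBjBjc   [S -> b]
jjbcBjBBjBjc => jjbccjBBjBjc   [B -> c]
jjbccjBBjBjc => jjbccjgBjBjc   [B -> g]
jjbccjgBjBjc => jjbccjgcjBjc   [B -> c]
jjbccjgcjBjc => jjbccjgcjgjc   [B -> g]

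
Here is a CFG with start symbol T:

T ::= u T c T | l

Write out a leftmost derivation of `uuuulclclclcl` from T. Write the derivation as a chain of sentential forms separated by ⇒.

T ⇒ uTcT ⇒ uuTcTcT ⇒ uuuTcTcTcT ⇒ uuuuTcTcTcTcT ⇒ uuuulcTcTcTcT ⇒ uuuulclcTcTcT ⇒ uuuulclclcTcT ⇒ uuuulclclclcT ⇒ uuuulclclclcl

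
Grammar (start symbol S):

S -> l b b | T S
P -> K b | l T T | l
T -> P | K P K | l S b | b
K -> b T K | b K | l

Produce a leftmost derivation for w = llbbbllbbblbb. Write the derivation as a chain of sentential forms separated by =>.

S=>TS=>lSbS=>llbbbS=>llbbbTS=>llbbblSbS=>llbbbllbbbS=>llbbbllbbblbb

S => TS   [S -> T S]
TS => lSbS   [T -> l S b]
lSbS => llbbbS   [S -> l b b]
llbbbS => llbbbTS   [S -> T S]
llbbbTS => llbbblSbS   [T -> l S b]
llbbblSbS => llbbbllbbbS   [S -> l b b]
llbbbllbbbS => llbbbllbbblbb   [S -> l b b]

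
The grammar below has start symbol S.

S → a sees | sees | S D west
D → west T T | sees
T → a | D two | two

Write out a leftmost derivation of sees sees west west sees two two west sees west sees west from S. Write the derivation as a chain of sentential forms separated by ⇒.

S ⇒ S D west ⇒ S D west D west ⇒ S D west D west D west ⇒ S D west D west D west D west ⇒ sees D west D west D west D west ⇒ sees sees west D west D west D west ⇒ sees sees west west T T west D west D west ⇒ sees sees west west D two T west D west D west ⇒ sees sees west west sees two T west D west D west ⇒ sees sees west west sees two two west D west D west ⇒ sees sees west west sees two two west sees west D west ⇒ sees sees west west sees two two west sees west sees west

S ⇒ S D west   [S → S D west]
S D west ⇒ S D west D west   [S → S D west]
S D west D west ⇒ S D west D west D west   [S → S D west]
S D west D west D west ⇒ S D west D west D west D west   [S → S D west]
S D west D west D west D west ⇒ sees D west D west D west D west   [S → sees]
sees D west D west D west D west ⇒ sees sees west D west D west D west   [D → sees]
sees sees west D west D west D west ⇒ sees sees west west T T west D west D west   [D → west T T]
sees sees west west T T west D west D west ⇒ sees sees west west D two T west D west D west   [T → D two]
sees sees west west D two T west D west D west ⇒ sees sees west west sees two T west D west D west   [D → sees]
sees sees west west sees two T west D west D west ⇒ sees sees west west sees two two west D west D west   [T → two]
sees sees west west sees two two west D west D west ⇒ sees sees west west sees two two west sees west D west   [D → sees]
sees sees west west sees two two west sees west D west ⇒ sees sees west west sees two two west sees west sees west   [D → sees]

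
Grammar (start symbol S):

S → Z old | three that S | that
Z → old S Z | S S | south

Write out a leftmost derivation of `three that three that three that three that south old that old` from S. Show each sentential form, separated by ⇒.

S ⇒ Z old ⇒ S S old ⇒ three that S S old ⇒ three that three that S S old ⇒ three that three that three that S S old ⇒ three that three that three that three that S S old ⇒ three that three that three that three that Z old S old ⇒ three that three that three that three that south old S old ⇒ three that three that three that three that south old that old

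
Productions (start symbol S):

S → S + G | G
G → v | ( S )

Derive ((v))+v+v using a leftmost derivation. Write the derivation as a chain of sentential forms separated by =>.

S => S+G => S+G+G => G+G+G => (S)+G+G => (G)+G+G => ((S))+G+G => ((G))+G+G => ((v))+G+G => ((v))+v+G => ((v))+v+v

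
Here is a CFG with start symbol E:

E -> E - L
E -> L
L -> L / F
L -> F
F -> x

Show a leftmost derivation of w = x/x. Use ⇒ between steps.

E ⇒ L   [E -> L]
L ⇒ L/F   [L -> L / F]
L/F ⇒ F/F   [L -> F]
F/F ⇒ x/F   [F -> x]
x/F ⇒ x/x   [F -> x]

E⇒L⇒L/F⇒F/F⇒x/F⇒x/x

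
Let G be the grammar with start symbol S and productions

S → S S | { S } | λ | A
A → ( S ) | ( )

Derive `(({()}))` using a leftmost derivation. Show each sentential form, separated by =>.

S => SS   [S → S S]
SS => AS   [S → A]
AS => (S)S   [A → ( S )]
(S)S => (A)S   [S → A]
(A)S => ((S))S   [A → ( S )]
((S))S => (({S}))S   [S → { S }]
(({S}))S => (({A}))S   [S → A]
(({A}))S => (({()}))S   [A → ( )]
(({()}))S => (({()}))   [S → λ]

S=>SS=>AS=>(S)S=>(A)S=>((S))S=>(({S}))S=>(({A}))S=>(({()}))S=>(({()}))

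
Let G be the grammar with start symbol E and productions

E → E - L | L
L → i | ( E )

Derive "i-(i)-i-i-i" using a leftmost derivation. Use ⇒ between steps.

E ⇒ E-L ⇒ E-L-L ⇒ E-L-L-L ⇒ E-L-L-L-L ⇒ L-L-L-L-L ⇒ i-L-L-L-L ⇒ i-(E)-L-L-L ⇒ i-(L)-L-L-L ⇒ i-(i)-L-L-L ⇒ i-(i)-i-L-L ⇒ i-(i)-i-i-L ⇒ i-(i)-i-i-i

E ⇒ E-L   [E → E - L]
E-L ⇒ E-L-L   [E → E - L]
E-L-L ⇒ E-L-L-L   [E → E - L]
E-L-L-L ⇒ E-L-L-L-L   [E → E - L]
E-L-L-L-L ⇒ L-L-L-L-L   [E → L]
L-L-L-L-L ⇒ i-L-L-L-L   [L → i]
i-L-L-L-L ⇒ i-(E)-L-L-L   [L → ( E )]
i-(E)-L-L-L ⇒ i-(L)-L-L-L   [E → L]
i-(L)-L-L-L ⇒ i-(i)-L-L-L   [L → i]
i-(i)-L-L-L ⇒ i-(i)-i-L-L   [L → i]
i-(i)-i-L-L ⇒ i-(i)-i-i-L   [L → i]
i-(i)-i-i-L ⇒ i-(i)-i-i-i   [L → i]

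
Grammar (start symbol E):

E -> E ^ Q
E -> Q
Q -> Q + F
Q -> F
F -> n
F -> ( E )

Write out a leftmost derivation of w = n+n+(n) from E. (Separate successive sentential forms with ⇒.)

E ⇒ Q ⇒ Q+F ⇒ Q+F+F ⇒ F+F+F ⇒ n+F+F ⇒ n+n+F ⇒ n+n+(E) ⇒ n+n+(Q) ⇒ n+n+(F) ⇒ n+n+(n)

E ⇒ Q   [E -> Q]
Q ⇒ Q+F   [Q -> Q + F]
Q+F ⇒ Q+F+F   [Q -> Q + F]
Q+F+F ⇒ F+F+F   [Q -> F]
F+F+F ⇒ n+F+F   [F -> n]
n+F+F ⇒ n+n+F   [F -> n]
n+n+F ⇒ n+n+(E)   [F -> ( E )]
n+n+(E) ⇒ n+n+(Q)   [E -> Q]
n+n+(Q) ⇒ n+n+(F)   [Q -> F]
n+n+(F) ⇒ n+n+(n)   [F -> n]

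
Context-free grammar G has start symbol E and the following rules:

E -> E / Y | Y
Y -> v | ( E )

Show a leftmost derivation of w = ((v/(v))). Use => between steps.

E => Y   [E -> Y]
Y => (E)   [Y -> ( E )]
(E) => (Y)   [E -> Y]
(Y) => ((E))   [Y -> ( E )]
((E)) => ((E/Y))   [E -> E / Y]
((E/Y)) => ((Y/Y))   [E -> Y]
((Y/Y)) => ((v/Y))   [Y -> v]
((v/Y)) => ((v/(E)))   [Y -> ( E )]
((v/(E))) => ((v/(Y)))   [E -> Y]
((v/(Y))) => ((v/(v)))   [Y -> v]

E=>Y=>(E)=>(Y)=>((E))=>((E/Y))=>((Y/Y))=>((v/Y))=>((v/(E)))=>((v/(Y)))=>((v/(v)))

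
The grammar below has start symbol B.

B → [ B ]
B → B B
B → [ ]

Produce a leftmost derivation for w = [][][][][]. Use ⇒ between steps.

B ⇒ BB   [B → B B]
BB ⇒ BBB   [B → B B]
BBB ⇒ BBBB   [B → B B]
BBBB ⇒ BBBBB   [B → B B]
BBBBB ⇒ []BBBB   [B → [ ]]
[]BBBB ⇒ [][]BBB   [B → [ ]]
[][]BBB ⇒ [][][]BB   [B → [ ]]
[][][]BB ⇒ [][][][]B   [B → [ ]]
[][][][]B ⇒ [][][][][]   [B → [ ]]

B ⇒ BB ⇒ BBB ⇒ BBBB ⇒ BBBBB ⇒ []BBBB ⇒ [][]BBB ⇒ [][][]BB ⇒ [][][][]B ⇒ [][][][][]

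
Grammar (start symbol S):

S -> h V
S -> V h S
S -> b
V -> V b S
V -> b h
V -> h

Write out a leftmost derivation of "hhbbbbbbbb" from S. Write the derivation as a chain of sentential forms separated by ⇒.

S ⇒ hV ⇒ hVbS ⇒ hVbSbS ⇒ hVbSbSbS ⇒ hVbSbSbSbS ⇒ hhbSbSbSbS ⇒ hhbbbSbSbS ⇒ hhbbbbbSbS ⇒ hhbbbbbbbS ⇒ hhbbbbbbbb

S ⇒ hV   [S -> h V]
hV ⇒ hVbS   [V -> V b S]
hVbS ⇒ hVbSbS   [V -> V b S]
hVbSbS ⇒ hVbSbSbS   [V -> V b S]
hVbSbSbS ⇒ hVbSbSbSbS   [V -> V b S]
hVbSbSbSbS ⇒ hhbSbSbSbS   [V -> h]
hhbSbSbSbS ⇒ hhbbbSbSbS   [S -> b]
hhbbbSbSbS ⇒ hhbbbbbSbS   [S -> b]
hhbbbbbSbS ⇒ hhbbbbbbbS   [S -> b]
hhbbbbbbbS ⇒ hhbbbbbbbb   [S -> b]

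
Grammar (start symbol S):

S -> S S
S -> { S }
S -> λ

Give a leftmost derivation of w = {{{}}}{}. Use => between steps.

S => SS => SSS => {S}SS => {{S}}SS => {{{S}}}SS => {{{}}}SS => {{{}}}{S}S => {{{}}}{}S => {{{}}}{}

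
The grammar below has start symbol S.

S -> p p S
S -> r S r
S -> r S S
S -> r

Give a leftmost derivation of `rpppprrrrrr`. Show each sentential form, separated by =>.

S => rSr => rppSr => rppppSr => rpppprSSr => rpppprrSrSr => rpppprrrrSr => rpppprrrrrr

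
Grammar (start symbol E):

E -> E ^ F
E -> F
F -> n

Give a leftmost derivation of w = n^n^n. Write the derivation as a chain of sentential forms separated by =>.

E => E^F   [E -> E ^ F]
E^F => E^F^F   [E -> E ^ F]
E^F^F => F^F^F   [E -> F]
F^F^F => n^F^F   [F -> n]
n^F^F => n^n^F   [F -> n]
n^n^F => n^n^n   [F -> n]

E => E^F => E^F^F => F^F^F => n^F^F => n^n^F => n^n^n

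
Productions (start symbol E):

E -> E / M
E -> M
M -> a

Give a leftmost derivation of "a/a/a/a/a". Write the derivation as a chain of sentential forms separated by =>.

E => E/M => E/M/M => E/M/M/M => E/M/M/M/M => M/M/M/M/M => a/M/M/M/M => a/a/M/M/M => a/a/a/M/M => a/a/a/a/M => a/a/a/a/a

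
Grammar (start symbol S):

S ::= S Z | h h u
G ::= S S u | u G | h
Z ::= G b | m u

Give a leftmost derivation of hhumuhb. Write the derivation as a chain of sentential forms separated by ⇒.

S ⇒ SZ ⇒ SZZ ⇒ hhuZZ ⇒ hhumuZ ⇒ hhumuGb ⇒ hhumuhb

S ⇒ SZ   [S ::= S Z]
SZ ⇒ SZZ   [S ::= S Z]
SZZ ⇒ hhuZZ   [S ::= h h u]
hhuZZ ⇒ hhumuZ   [Z ::= m u]
hhumuZ ⇒ hhumuGb   [Z ::= G b]
hhumuGb ⇒ hhumuhb   [G ::= h]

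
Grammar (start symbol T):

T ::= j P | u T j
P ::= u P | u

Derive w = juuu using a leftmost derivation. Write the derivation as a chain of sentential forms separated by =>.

T=>jP=>juP=>juuP=>juuu

T => jP   [T ::= j P]
jP => juP   [P ::= u P]
juP => juuP   [P ::= u P]
juuP => juuu   [P ::= u]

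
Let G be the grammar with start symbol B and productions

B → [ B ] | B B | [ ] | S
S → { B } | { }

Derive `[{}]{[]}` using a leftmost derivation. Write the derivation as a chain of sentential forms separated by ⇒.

B ⇒ BB ⇒ [B]B ⇒ [S]B ⇒ [{}]B ⇒ [{}]S ⇒ [{}]{B} ⇒ [{}]{[]}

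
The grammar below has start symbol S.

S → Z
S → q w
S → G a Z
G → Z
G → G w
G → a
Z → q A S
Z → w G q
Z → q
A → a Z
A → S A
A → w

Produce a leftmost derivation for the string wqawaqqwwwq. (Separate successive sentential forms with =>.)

S => Z   [S → Z]
Z => wGq   [Z → w G q]
wGq => wGwq   [G → G w]
wGwq => wGwwq   [G → G w]
wGwwq => wZwwq   [G → Z]
wZwwq => wqASwwq   [Z → q A S]
wqASwwq => wqaZSwwq   [A → a Z]
wqaZSwwq => wqawGqSwwq   [Z → w G q]
wqawGqSwwq => wqawaqSwwq   [G → a]
wqawaqSwwq => wqawaqqwwwq   [S → q w]

S=>Z=>wGq=>wGwq=>wGwwq=>wZwwq=>wqASwwq=>wqaZSwwq=>wqawGqSwwq=>wqawaqSwwq=>wqawaqqwwwq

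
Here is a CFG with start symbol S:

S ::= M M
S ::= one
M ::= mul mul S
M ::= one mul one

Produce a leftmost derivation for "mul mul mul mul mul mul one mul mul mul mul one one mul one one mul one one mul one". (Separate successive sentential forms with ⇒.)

S ⇒ M M ⇒ mul mul S M ⇒ mul mul M M M ⇒ mul mul mul mul S M M ⇒ mul mul mul mul M M M M ⇒ mul mul mul mul mul mul S M M M ⇒ mul mul mul mul mul mul one M M M ⇒ mul mul mul mul mul mul one mul mul S M M ⇒ mul mul mul mul mul mul one mul mul M M M M ⇒ mul mul mul mul mul mul one mul mul mul mul S M M M ⇒ mul mul mul mul mul mul one mul mul mul mul one M M M ⇒ mul mul mul mul mul mul one mul mul mul mul one one mul one M M ⇒ mul mul mul mul mul mul one mul mul mul mul one one mul one one mul one M ⇒ mul mul mul mul mul mul one mul mul mul mul one one mul one one mul one one mul one

S ⇒ M M   [S ::= M M]
M M ⇒ mul mul S M   [M ::= mul mul S]
mul mul S M ⇒ mul mul M M M   [S ::= M M]
mul mul M M M ⇒ mul mul mul mul S M M   [M ::= mul mul S]
mul mul mul mul S M M ⇒ mul mul mul mul M M M M   [S ::= M M]
mul mul mul mul M M M M ⇒ mul mul mul mul mul mul S M M M   [M ::= mul mul S]
mul mul mul mul mul mul S M M M ⇒ mul mul mul mul mul mul one M M M   [S ::= one]
mul mul mul mul mul mul one M M M ⇒ mul mul mul mul mul mul one mul mul S M M   [M ::= mul mul S]
mul mul mul mul mul mul one mul mul S M M ⇒ mul mul mul mul mul mul one mul mul M M M M   [S ::= M M]
mul mul mul mul mul mul one mul mul M M M M ⇒ mul mul mul mul mul mul one mul mul mul mul S M M M   [M ::= mul mul S]
mul mul mul mul mul mul one mul mul mul mul S M M M ⇒ mul mul mul mul mul mul one mul mul mul mul one M M M   [S ::= one]
mul mul mul mul mul mul one mul mul mul mul one M M M ⇒ mul mul mul mul mul mul one mul mul mul mul one one mul one M M   [M ::= one mul one]
mul mul mul mul mul mul one mul mul mul mul one one mul one M M ⇒ mul mul mul mul mul mul one mul mul mul mul one one mul one one mul one M   [M ::= one mul one]
mul mul mul mul mul mul one mul mul mul mul one one mul one one mul one M ⇒ mul mul mul mul mul mul one mul mul mul mul one one mul one one mul one one mul one   [M ::= one mul one]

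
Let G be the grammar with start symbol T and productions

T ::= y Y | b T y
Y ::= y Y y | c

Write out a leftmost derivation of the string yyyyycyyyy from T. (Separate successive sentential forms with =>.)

T => yY   [T ::= y Y]
yY => yyYy   [Y ::= y Y y]
yyYy => yyyYyy   [Y ::= y Y y]
yyyYyy => yyyyYyyy   [Y ::= y Y y]
yyyyYyyy => yyyyyYyyyy   [Y ::= y Y y]
yyyyyYyyyy => yyyyycyyyy   [Y ::= c]

T => yY => yyYy => yyyYyy => yyyyYyyy => yyyyyYyyyy => yyyyycyyyy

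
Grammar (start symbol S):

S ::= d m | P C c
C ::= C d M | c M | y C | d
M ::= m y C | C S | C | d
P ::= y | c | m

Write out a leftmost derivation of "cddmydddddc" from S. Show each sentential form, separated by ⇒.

S ⇒ PCc ⇒ cCc ⇒ cCdMc ⇒ cddMc ⇒ cddmyCc ⇒ cddmyCdMc ⇒ cddmyCdMdMc ⇒ cddmyddMdMc ⇒ cddmyddddMc ⇒ cddmydddddc

S ⇒ PCc   [S ::= P C c]
PCc ⇒ cCc   [P ::= c]
cCc ⇒ cCdMc   [C ::= C d M]
cCdMc ⇒ cddMc   [C ::= d]
cddMc ⇒ cddmyCc   [M ::= m y C]
cddmyCc ⇒ cddmyCdMc   [C ::= C d M]
cddmyCdMc ⇒ cddmyCdMdMc   [C ::= C d M]
cddmyCdMdMc ⇒ cddmyddMdMc   [C ::= d]
cddmyddMdMc ⇒ cddmyddddMc   [M ::= d]
cddmyddddMc ⇒ cddmydddddc   [M ::= d]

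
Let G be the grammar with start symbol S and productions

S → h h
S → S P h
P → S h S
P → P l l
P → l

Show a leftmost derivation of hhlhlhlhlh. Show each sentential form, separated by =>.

S => SPh   [S → S P h]
SPh => SPhPh   [S → S P h]
SPhPh => SPhPhPh   [S → S P h]
SPhPhPh => SPhPhPhPh   [S → S P h]
SPhPhPhPh => hhPhPhPhPh   [S → h h]
hhPhPhPhPh => hhlhPhPhPh   [P → l]
hhlhPhPhPh => hhlhlhPhPh   [P → l]
hhlhlhPhPh => hhlhlhlhPh   [P → l]
hhlhlhlhPh => hhlhlhlhlh   [P → l]

S => SPh => SPhPh => SPhPhPh => SPhPhPhPh => hhPhPhPhPh => hhlhPhPhPh => hhlhlhPhPh => hhlhlhlhPh => hhlhlhlhlh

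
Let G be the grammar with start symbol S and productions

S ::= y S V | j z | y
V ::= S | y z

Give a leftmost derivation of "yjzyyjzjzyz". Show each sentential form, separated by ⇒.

S ⇒ ySV ⇒ yjzV ⇒ yjzS ⇒ yjzySV ⇒ yjzyySVV ⇒ yjzyyjzVV ⇒ yjzyyjzSV ⇒ yjzyyjzjzV ⇒ yjzyyjzjzyz

S ⇒ ySV   [S ::= y S V]
ySV ⇒ yjzV   [S ::= j z]
yjzV ⇒ yjzS   [V ::= S]
yjzS ⇒ yjzySV   [S ::= y S V]
yjzySV ⇒ yjzyySVV   [S ::= y S V]
yjzyySVV ⇒ yjzyyjzVV   [S ::= j z]
yjzyyjzVV ⇒ yjzyyjzSV   [V ::= S]
yjzyyjzSV ⇒ yjzyyjzjzV   [S ::= j z]
yjzyyjzjzV ⇒ yjzyyjzjzyz   [V ::= y z]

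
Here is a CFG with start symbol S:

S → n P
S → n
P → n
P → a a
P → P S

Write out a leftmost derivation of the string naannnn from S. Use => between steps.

S=>nP=>nPS=>nPSS=>naaSS=>naanPS=>naanPSS=>naannSS=>naannnS=>naannnn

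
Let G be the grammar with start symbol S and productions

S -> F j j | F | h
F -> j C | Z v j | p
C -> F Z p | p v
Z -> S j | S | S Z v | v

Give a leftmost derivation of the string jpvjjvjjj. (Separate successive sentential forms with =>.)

S => Fjj   [S -> F j j]
Fjj => Zvjjj   [F -> Z v j]
Zvjjj => Svjjj   [Z -> S]
Svjjj => Fjjvjjj   [S -> F j j]
Fjjvjjj => jCjjvjjj   [F -> j C]
jCjjvjjj => jpvjjvjjj   [C -> p v]

S=>Fjj=>Zvjjj=>Svjjj=>Fjjvjjj=>jCjjvjjj=>jpvjjvjjj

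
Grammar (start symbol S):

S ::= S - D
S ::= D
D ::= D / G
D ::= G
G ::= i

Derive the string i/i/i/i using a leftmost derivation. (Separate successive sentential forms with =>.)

S=>D=>D/G=>D/G/G=>D/G/G/G=>G/G/G/G=>i/G/G/G=>i/i/G/G=>i/i/i/G=>i/i/i/i

S => D   [S ::= D]
D => D/G   [D ::= D / G]
D/G => D/G/G   [D ::= D / G]
D/G/G => D/G/G/G   [D ::= D / G]
D/G/G/G => G/G/G/G   [D ::= G]
G/G/G/G => i/G/G/G   [G ::= i]
i/G/G/G => i/i/G/G   [G ::= i]
i/i/G/G => i/i/i/G   [G ::= i]
i/i/i/G => i/i/i/i   [G ::= i]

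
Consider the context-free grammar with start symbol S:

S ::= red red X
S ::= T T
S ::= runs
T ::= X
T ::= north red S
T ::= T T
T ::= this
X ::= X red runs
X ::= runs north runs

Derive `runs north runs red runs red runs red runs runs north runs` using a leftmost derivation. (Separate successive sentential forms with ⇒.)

S ⇒ T T ⇒ X T ⇒ X red runs T ⇒ X red runs red runs T ⇒ X red runs red runs red runs T ⇒ runs north runs red runs red runs red runs T ⇒ runs north runs red runs red runs red runs X ⇒ runs north runs red runs red runs red runs runs north runs

S ⇒ T T   [S ::= T T]
T T ⇒ X T   [T ::= X]
X T ⇒ X red runs T   [X ::= X red runs]
X red runs T ⇒ X red runs red runs T   [X ::= X red runs]
X red runs red runs T ⇒ X red runs red runs red runs T   [X ::= X red runs]
X red runs red runs red runs T ⇒ runs north runs red runs red runs red runs T   [X ::= runs north runs]
runs north runs red runs red runs red runs T ⇒ runs north runs red runs red runs red runs X   [T ::= X]
runs north runs red runs red runs red runs X ⇒ runs north runs red runs red runs red runs runs north runs   [X ::= runs north runs]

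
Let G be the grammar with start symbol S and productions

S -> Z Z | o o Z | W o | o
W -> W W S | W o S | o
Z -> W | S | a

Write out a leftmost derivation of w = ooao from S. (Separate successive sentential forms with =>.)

S => ooZ   [S -> o o Z]
ooZ => ooS   [Z -> S]
ooS => ooZZ   [S -> Z Z]
ooZZ => ooaZ   [Z -> a]
ooaZ => ooaW   [Z -> W]
ooaW => ooao   [W -> o]

S=>ooZ=>ooS=>ooZZ=>ooaZ=>ooaW=>ooao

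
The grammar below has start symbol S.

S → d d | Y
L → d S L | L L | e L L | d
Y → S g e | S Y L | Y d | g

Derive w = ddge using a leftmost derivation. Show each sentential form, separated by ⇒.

S ⇒ Y ⇒ Sge ⇒ ddge

S ⇒ Y   [S → Y]
Y ⇒ Sge   [Y → S g e]
Sge ⇒ ddge   [S → d d]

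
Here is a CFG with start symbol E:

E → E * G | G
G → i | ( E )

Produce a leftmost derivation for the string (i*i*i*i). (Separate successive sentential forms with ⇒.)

E ⇒ G ⇒ (E) ⇒ (E*G) ⇒ (E*G*G) ⇒ (E*G*G*G) ⇒ (G*G*G*G) ⇒ (i*G*G*G) ⇒ (i*i*G*G) ⇒ (i*i*i*G) ⇒ (i*i*i*i)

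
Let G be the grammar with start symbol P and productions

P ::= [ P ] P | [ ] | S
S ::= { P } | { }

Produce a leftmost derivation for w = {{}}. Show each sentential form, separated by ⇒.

P ⇒ S ⇒ {P} ⇒ {S} ⇒ {{}}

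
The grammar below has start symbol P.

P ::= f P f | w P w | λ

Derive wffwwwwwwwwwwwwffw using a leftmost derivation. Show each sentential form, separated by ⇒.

P ⇒ wPw   [P ::= w P w]
wPw ⇒ wfPfw   [P ::= f P f]
wfPfw ⇒ wffPffw   [P ::= f P f]
wffPffw ⇒ wffwPwffw   [P ::= w P w]
wffwPwffw ⇒ wffwwPwwffw   [P ::= w P w]
wffwwPwwffw ⇒ wffwwwPwwwffw   [P ::= w P w]
wffwwwPwwwffw ⇒ wffwwwwPwwwwffw   [P ::= w P w]
wffwwwwPwwwwffw ⇒ wffwwwwwPwwwwwffw   [P ::= w P w]
wffwwwwwPwwwwwffw ⇒ wffwwwwwwPwwwwwwffw   [P ::= w P w]
wffwwwwwwPwwwwwwffw ⇒ wffwwwwwwwwwwwwffw   [P ::= λ]

P⇒wPw⇒wfPfw⇒wffPffw⇒wffwPwffw⇒wffwwPwwffw⇒wffwwwPwwwffw⇒wffwwwwPwwwwffw⇒wffwwwwwPwwwwwffw⇒wffwwwwwwPwwwwwwffw⇒wffwwwwwwwwwwwwffw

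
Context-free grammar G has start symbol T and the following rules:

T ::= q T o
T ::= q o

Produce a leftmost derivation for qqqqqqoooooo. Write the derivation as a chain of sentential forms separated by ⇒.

T ⇒ qTo ⇒ qqToo ⇒ qqqTooo ⇒ qqqqToooo ⇒ qqqqqTooooo ⇒ qqqqqqoooooo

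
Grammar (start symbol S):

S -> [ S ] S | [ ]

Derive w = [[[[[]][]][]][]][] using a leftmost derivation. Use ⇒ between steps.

S ⇒ [S]S ⇒ [[S]S]S ⇒ [[[S]S]S]S ⇒ [[[[S]S]S]S]S ⇒ [[[[[]]S]S]S]S ⇒ [[[[[]][]]S]S]S ⇒ [[[[[]][]][]]S]S ⇒ [[[[[]][]][]][]]S ⇒ [[[[[]][]][]][]][]

S ⇒ [S]S   [S -> [ S ] S]
[S]S ⇒ [[S]S]S   [S -> [ S ] S]
[[S]S]S ⇒ [[[S]S]S]S   [S -> [ S ] S]
[[[S]S]S]S ⇒ [[[[S]S]S]S]S   [S -> [ S ] S]
[[[[S]S]S]S]S ⇒ [[[[[]]S]S]S]S   [S -> [ ]]
[[[[[]]S]S]S]S ⇒ [[[[[]][]]S]S]S   [S -> [ ]]
[[[[[]][]]S]S]S ⇒ [[[[[]][]][]]S]S   [S -> [ ]]
[[[[[]][]][]]S]S ⇒ [[[[[]][]][]][]]S   [S -> [ ]]
[[[[[]][]][]][]]S ⇒ [[[[[]][]][]][]][]   [S -> [ ]]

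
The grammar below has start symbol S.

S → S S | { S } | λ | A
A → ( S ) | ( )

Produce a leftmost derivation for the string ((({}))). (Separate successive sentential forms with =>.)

S => A   [S → A]
A => (S)   [A → ( S )]
(S) => (A)   [S → A]
(A) => ((S))   [A → ( S )]
((S)) => ((A))   [S → A]
((A)) => (((S)))   [A → ( S )]
(((S))) => (((SS)))   [S → S S]
(((SS))) => ((({S}S)))   [S → { S }]
((({S}S))) => ((({}S)))   [S → λ]
((({}S))) => ((({})))   [S → λ]

S => A => (S) => (A) => ((S)) => ((A)) => (((S))) => (((SS))) => ((({S}S))) => ((({}S))) => ((({})))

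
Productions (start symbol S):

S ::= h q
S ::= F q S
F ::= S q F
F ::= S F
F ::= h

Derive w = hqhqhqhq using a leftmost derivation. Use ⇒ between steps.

S ⇒ FqS ⇒ hqS ⇒ hqFqS ⇒ hqSFqS ⇒ hqhqFqS ⇒ hqhqhqS ⇒ hqhqhqhq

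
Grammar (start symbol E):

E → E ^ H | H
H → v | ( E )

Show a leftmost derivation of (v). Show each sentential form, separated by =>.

E => H => (E) => (H) => (v)

E => H   [E → H]
H => (E)   [H → ( E )]
(E) => (H)   [E → H]
(H) => (v)   [H → v]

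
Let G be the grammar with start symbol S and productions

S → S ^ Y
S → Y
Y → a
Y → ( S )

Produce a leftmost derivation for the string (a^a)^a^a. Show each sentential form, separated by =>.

S=>S^Y=>S^Y^Y=>Y^Y^Y=>(S)^Y^Y=>(S^Y)^Y^Y=>(Y^Y)^Y^Y=>(a^Y)^Y^Y=>(a^a)^Y^Y=>(a^a)^a^Y=>(a^a)^a^a

S => S^Y   [S → S ^ Y]
S^Y => S^Y^Y   [S → S ^ Y]
S^Y^Y => Y^Y^Y   [S → Y]
Y^Y^Y => (S)^Y^Y   [Y → ( S )]
(S)^Y^Y => (S^Y)^Y^Y   [S → S ^ Y]
(S^Y)^Y^Y => (Y^Y)^Y^Y   [S → Y]
(Y^Y)^Y^Y => (a^Y)^Y^Y   [Y → a]
(a^Y)^Y^Y => (a^a)^Y^Y   [Y → a]
(a^a)^Y^Y => (a^a)^a^Y   [Y → a]
(a^a)^a^Y => (a^a)^a^a   [Y → a]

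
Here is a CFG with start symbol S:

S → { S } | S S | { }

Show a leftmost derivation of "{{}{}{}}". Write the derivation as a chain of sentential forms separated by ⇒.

S ⇒ {S}   [S → { S }]
{S} ⇒ {SS}   [S → S S]
{SS} ⇒ {SSS}   [S → S S]
{SSS} ⇒ {{}SS}   [S → { }]
{{}SS} ⇒ {{}{}S}   [S → { }]
{{}{}S} ⇒ {{}{}{}}   [S → { }]

S ⇒ {S} ⇒ {SS} ⇒ {SSS} ⇒ {{}SS} ⇒ {{}{}S} ⇒ {{}{}{}}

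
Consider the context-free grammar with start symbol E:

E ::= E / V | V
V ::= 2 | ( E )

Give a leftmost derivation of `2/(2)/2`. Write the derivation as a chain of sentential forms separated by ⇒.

E⇒E/V⇒E/V/V⇒V/V/V⇒2/V/V⇒2/(E)/V⇒2/(V)/V⇒2/(2)/V⇒2/(2)/2

E ⇒ E/V   [E ::= E / V]
E/V ⇒ E/V/V   [E ::= E / V]
E/V/V ⇒ V/V/V   [E ::= V]
V/V/V ⇒ 2/V/V   [V ::= 2]
2/V/V ⇒ 2/(E)/V   [V ::= ( E )]
2/(E)/V ⇒ 2/(V)/V   [E ::= V]
2/(V)/V ⇒ 2/(2)/V   [V ::= 2]
2/(2)/V ⇒ 2/(2)/2   [V ::= 2]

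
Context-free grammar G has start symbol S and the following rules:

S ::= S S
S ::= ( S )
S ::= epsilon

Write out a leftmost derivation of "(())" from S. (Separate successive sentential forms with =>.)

S=>(S)=>((S))=>(())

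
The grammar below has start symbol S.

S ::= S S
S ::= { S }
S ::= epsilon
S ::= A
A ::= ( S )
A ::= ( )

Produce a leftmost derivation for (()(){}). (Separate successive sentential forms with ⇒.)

S ⇒ A ⇒ (S) ⇒ (SS) ⇒ (SSS) ⇒ (ASS) ⇒ (()SS) ⇒ (()SSS) ⇒ (()ASS) ⇒ (()()SS) ⇒ (()(){S}S) ⇒ (()(){}S) ⇒ (()(){})

S ⇒ A   [S ::= A]
A ⇒ (S)   [A ::= ( S )]
(S) ⇒ (SS)   [S ::= S S]
(SS) ⇒ (SSS)   [S ::= S S]
(SSS) ⇒ (ASS)   [S ::= A]
(ASS) ⇒ (()SS)   [A ::= ( )]
(()SS) ⇒ (()SSS)   [S ::= S S]
(()SSS) ⇒ (()ASS)   [S ::= A]
(()ASS) ⇒ (()()SS)   [A ::= ( )]
(()()SS) ⇒ (()(){S}S)   [S ::= { S }]
(()(){S}S) ⇒ (()(){}S)   [S ::= epsilon]
(()(){}S) ⇒ (()(){})   [S ::= epsilon]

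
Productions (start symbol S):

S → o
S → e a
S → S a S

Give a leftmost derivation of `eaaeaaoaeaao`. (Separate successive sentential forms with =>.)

S => SaS   [S → S a S]
SaS => SaSaS   [S → S a S]
SaSaS => SaSaSaS   [S → S a S]
SaSaSaS => SaSaSaSaS   [S → S a S]
SaSaSaSaS => eaaSaSaSaS   [S → e a]
eaaSaSaSaS => eaaeaaSaSaS   [S → e a]
eaaeaaSaSaS => eaaeaaoaSaS   [S → o]
eaaeaaoaSaS => eaaeaaoaeaaS   [S → e a]
eaaeaaoaeaaS => eaaeaaoaeaao   [S → o]

S => SaS => SaSaS => SaSaSaS => SaSaSaSaS => eaaSaSaSaS => eaaeaaSaSaS => eaaeaaoaSaS => eaaeaaoaeaaS => eaaeaaoaeaao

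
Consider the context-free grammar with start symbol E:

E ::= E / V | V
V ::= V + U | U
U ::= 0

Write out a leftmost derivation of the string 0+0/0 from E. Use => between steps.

E => E/V   [E ::= E / V]
E/V => V/V   [E ::= V]
V/V => V+U/V   [V ::= V + U]
V+U/V => U+U/V   [V ::= U]
U+U/V => 0+U/V   [U ::= 0]
0+U/V => 0+0/V   [U ::= 0]
0+0/V => 0+0/U   [V ::= U]
0+0/U => 0+0/0   [U ::= 0]

E => E/V => V/V => V+U/V => U+U/V => 0+U/V => 0+0/V => 0+0/U => 0+0/0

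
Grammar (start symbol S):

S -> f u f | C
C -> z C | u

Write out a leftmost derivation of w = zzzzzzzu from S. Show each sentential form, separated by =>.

S => C   [S -> C]
C => zC   [C -> z C]
zC => zzC   [C -> z C]
zzC => zzzC   [C -> z C]
zzzC => zzzzC   [C -> z C]
zzzzC => zzzzzC   [C -> z C]
zzzzzC => zzzzzzC   [C -> z C]
zzzzzzC => zzzzzzzC   [C -> z C]
zzzzzzzC => zzzzzzzu   [C -> u]

S => C => zC => zzC => zzzC => zzzzC => zzzzzC => zzzzzzC => zzzzzzzC => zzzzzzzu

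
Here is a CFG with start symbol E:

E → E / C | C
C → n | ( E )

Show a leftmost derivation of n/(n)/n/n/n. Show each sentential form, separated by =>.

E => E/C => E/C/C => E/C/C/C => E/C/C/C/C => C/C/C/C/C => n/C/C/C/C => n/(E)/C/C/C => n/(C)/C/C/C => n/(n)/C/C/C => n/(n)/n/C/C => n/(n)/n/n/C => n/(n)/n/n/n

E => E/C   [E → E / C]
E/C => E/C/C   [E → E / C]
E/C/C => E/C/C/C   [E → E / C]
E/C/C/C => E/C/C/C/C   [E → E / C]
E/C/C/C/C => C/C/C/C/C   [E → C]
C/C/C/C/C => n/C/C/C/C   [C → n]
n/C/C/C/C => n/(E)/C/C/C   [C → ( E )]
n/(E)/C/C/C => n/(C)/C/C/C   [E → C]
n/(C)/C/C/C => n/(n)/C/C/C   [C → n]
n/(n)/C/C/C => n/(n)/n/C/C   [C → n]
n/(n)/n/C/C => n/(n)/n/n/C   [C → n]
n/(n)/n/n/C => n/(n)/n/n/n   [C → n]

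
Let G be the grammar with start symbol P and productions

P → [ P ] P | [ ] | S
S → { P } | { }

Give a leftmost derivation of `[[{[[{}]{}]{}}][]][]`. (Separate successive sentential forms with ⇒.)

P⇒[P]P⇒[[P]P]P⇒[[S]P]P⇒[[{P}]P]P⇒[[{[P]P}]P]P⇒[[{[[P]P]P}]P]P⇒[[{[[S]P]P}]P]P⇒[[{[[{}]P]P}]P]P⇒[[{[[{}]S]P}]P]P⇒[[{[[{}]{}]P}]P]P⇒[[{[[{}]{}]S}]P]P⇒[[{[[{}]{}]{}}]P]P⇒[[{[[{}]{}]{}}][]]P⇒[[{[[{}]{}]{}}][]][]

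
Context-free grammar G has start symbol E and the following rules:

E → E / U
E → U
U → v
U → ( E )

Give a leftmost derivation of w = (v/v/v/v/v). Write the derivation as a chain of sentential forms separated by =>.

E => U   [E → U]
U => (E)   [U → ( E )]
(E) => (E/U)   [E → E / U]
(E/U) => (E/U/U)   [E → E / U]
(E/U/U) => (E/U/U/U)   [E → E / U]
(E/U/U/U) => (E/U/U/U/U)   [E → E / U]
(E/U/U/U/U) => (U/U/U/U/U)   [E → U]
(U/U/U/U/U) => (v/U/U/U/U)   [U → v]
(v/U/U/U/U) => (v/v/U/U/U)   [U → v]
(v/v/U/U/U) => (v/v/v/U/U)   [U → v]
(v/v/v/U/U) => (v/v/v/v/U)   [U → v]
(v/v/v/v/U) => (v/v/v/v/v)   [U → v]

E => U => (E) => (E/U) => (E/U/U) => (E/U/U/U) => (E/U/U/U/U) => (U/U/U/U/U) => (v/U/U/U/U) => (v/v/U/U/U) => (v/v/v/U/U) => (v/v/v/v/U) => (v/v/v/v/v)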